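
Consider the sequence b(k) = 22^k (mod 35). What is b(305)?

22

We have b(1) = 22, b(2) = 29, b(3) = 8, b(4) = 1, b(5) = 22.
Since b(5) = b(1) = 22, the sequence is periodic with period 4.
So b(305) = b(1 + ((305-1) mod 4)) = b(1) = 22.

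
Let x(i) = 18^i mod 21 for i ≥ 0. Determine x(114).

x(0) = 1, x(1) = 18, x(2) = 9, x(3) = 15, x(4) = 18.
Since x(4) = x(1) = 18, the sequence is eventually periodic: after a pre-period of length 1 it cycles with period 3.
For i ≥ 1, x(i) depends only on (i - 1) mod 3. (114 - 1) mod 3 = 2, so x(114) = x(3) = 15.

15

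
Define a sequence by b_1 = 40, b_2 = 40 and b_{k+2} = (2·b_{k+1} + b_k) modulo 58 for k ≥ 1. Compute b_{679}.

Listing terms: b_1 = 40,  b_2 = 40,  b_3 = 4,  b_4 = 48,  b_5 = 42,  b_6 = 16,  b_7 = 16,  b_8 = 48,  b_9 = 54,  b_{10} = 40,  b_{11} = 18,  b_{12} = 18,  b_{13} = 54,  b_{14} = 10,  b_{15} = 16,  b_{16} = 42,  b_{17} = 42,  b_{18} = 10,  b_{19} = 4,  b_{20} = 18,  b_{21} = 40,  b_{22} = 40.
Since (b_{21}, b_{22}) = (b_1, b_2) = (40, 40) (two consecutive terms determine the rest), the sequence is periodic with period 20.
(679 - 1) mod 20 = 18, so b_{679} = b_{19} = 4.

4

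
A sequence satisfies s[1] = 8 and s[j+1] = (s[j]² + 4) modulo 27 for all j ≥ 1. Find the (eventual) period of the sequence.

9

We have s[1] = 8, s[2] = 14, s[3] = 11, s[4] = 17, s[5] = 23, s[6] = 20, s[7] = 26, s[8] = 5, s[9] = 2, s[10] = 8.
The sequence repeats with period 9.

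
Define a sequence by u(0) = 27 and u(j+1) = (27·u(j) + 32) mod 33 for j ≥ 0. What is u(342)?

We have u(0) = 27,  u(1) = 2,  u(2) = 20,  u(3) = 11,  u(4) = 32,  u(5) = 5,  u(6) = 2.
Since u(6) = u(1) = 2, the sequence is eventually periodic: after a pre-period of length 1 it cycles with period 5.
For j ≥ 1, u(j) depends only on (j - 1) mod 5. (342 - 1) mod 5 = 1, so u(342) = u(2) = 20.

20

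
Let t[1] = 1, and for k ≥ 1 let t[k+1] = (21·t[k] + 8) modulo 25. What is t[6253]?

Listing terms: t[1] = 1; t[2] = 4; t[3] = 17; t[4] = 15; t[5] = 23; t[6] = 16; t[7] = 19; t[8] = 7; t[9] = 5; t[10] = 13; t[11] = 6; t[12] = 9; t[13] = 22; t[14] = 20; t[15] = 3; t[16] = 21; t[17] = 24; t[18] = 12; t[19] = 10; t[20] = 18; t[21] = 11; t[22] = 14; t[23] = 2; t[24] = 0; t[25] = 8; t[26] = 1.
Since t[26] = t[1] = 1, the sequence is periodic with period 25.
So t[6253] = t[1 + ((6253-1) mod 25)] = t[3] = 17.

17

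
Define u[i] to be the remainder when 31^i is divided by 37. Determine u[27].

Computing terms: u[1] = 31, u[2] = 36, u[3] = 6, u[4] = 1, u[5] = 31.
Since u[5] = u[1] = 31, the sequence is periodic with period 4.
(27 - 1) mod 4 = 2, so u[27] = u[3] = 6.

6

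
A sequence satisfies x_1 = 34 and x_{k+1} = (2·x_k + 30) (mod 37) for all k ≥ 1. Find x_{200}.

27

Computing terms: x_1 = 34; x_2 = 24; x_3 = 4; x_4 = 1; x_5 = 32; x_6 = 20; x_7 = 33; x_8 = 22; x_9 = 0; x_{10} = 30; x_{11} = 16; x_{12} = 25; x_{13} = 6; x_{14} = 5; x_{15} = 3; x_{16} = 36; x_{17} = 28; x_{18} = 12; x_{19} = 17; x_{20} = 27; x_{21} = 10; x_{22} = 13; x_{23} = 19; x_{24} = 31; x_{25} = 18; x_{26} = 29; x_{27} = 14; x_{28} = 21; x_{29} = 35; x_{30} = 26; x_{31} = 8; x_{32} = 9; x_{33} = 11; x_{34} = 15; x_{35} = 23; x_{36} = 2; x_{37} = 34.
The sequence repeats with period 36.
(200 - 1) mod 36 = 19, so x_{200} = x_{20} = 27.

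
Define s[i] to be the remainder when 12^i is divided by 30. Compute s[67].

18

s[0] = 1, s[1] = 12, s[2] = 24, s[3] = 18, s[4] = 6, s[5] = 12.
Since s[5] = s[1] = 12, the sequence is eventually periodic: after a pre-period of length 1 it cycles with period 4.
For i ≥ 1, s[i] depends only on (i - 1) mod 4. (67 - 1) mod 4 = 2, so s[67] = s[3] = 18.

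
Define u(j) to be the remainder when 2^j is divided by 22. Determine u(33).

u(1) = 2,  u(2) = 4,  u(3) = 8,  u(4) = 16,  u(5) = 10,  u(6) = 20,  u(7) = 18,  u(8) = 14,  u(9) = 6,  u(10) = 12,  u(11) = 2.
The sequence repeats with period 10.
So u(33) = u(1 + ((33-1) mod 10)) = u(3) = 8.

8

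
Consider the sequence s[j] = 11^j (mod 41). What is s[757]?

13

We have s[1] = 11; s[2] = 39; s[3] = 19; s[4] = 4; s[5] = 3; s[6] = 33; s[7] = 35; s[8] = 16; s[9] = 12; s[10] = 9; s[11] = 17; s[12] = 23; s[13] = 7; s[14] = 36; s[15] = 27; s[16] = 10; s[17] = 28; s[18] = 21; s[19] = 26; s[20] = 40; s[21] = 30; s[22] = 2; s[23] = 22; s[24] = 37; s[25] = 38; s[26] = 8; s[27] = 6; s[28] = 25; s[29] = 29; s[30] = 32; s[31] = 24; s[32] = 18; s[33] = 34; s[34] = 5; s[35] = 14; s[36] = 31; s[37] = 13; s[38] = 20; s[39] = 15; s[40] = 1; s[41] = 11.
Since s[41] = s[1] = 11, the sequence is periodic with period 40.
So s[757] = s[1 + ((757-1) mod 40)] = s[37] = 13.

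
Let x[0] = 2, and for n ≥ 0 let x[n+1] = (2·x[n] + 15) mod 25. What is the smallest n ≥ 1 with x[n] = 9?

Listing terms: x[0] = 2; x[1] = 19; x[2] = 3; x[3] = 21; x[4] = 7; x[5] = 4; x[6] = 23; x[7] = 11; x[8] = 12; x[9] = 14; x[10] = 18; x[11] = 1; x[12] = 17; x[13] = 24; x[14] = 13; x[15] = 16; x[16] = 22; x[17] = 9; x[18] = 8; x[19] = 6; x[20] = 2.
The sequence repeats with period 20.
The value 9 first appears (with n ≥ 1) at x[17].

17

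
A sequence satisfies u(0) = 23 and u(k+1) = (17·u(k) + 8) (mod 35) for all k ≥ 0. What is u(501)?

4

u(0) = 23; u(1) = 14; u(2) = 1; u(3) = 25; u(4) = 13; u(5) = 19; u(6) = 16; u(7) = 0; u(8) = 8; u(9) = 4; u(10) = 6; u(11) = 5; u(12) = 23.
Since u(12) = u(0) = 23, the sequence is periodic with period 12.
So u(501) = u(0 + ((501-0) mod 12)) = u(9) = 4.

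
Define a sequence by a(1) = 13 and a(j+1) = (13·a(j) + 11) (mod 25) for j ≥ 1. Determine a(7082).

We have a(1) = 13,  a(2) = 5,  a(3) = 1,  a(4) = 24,  a(5) = 23,  a(6) = 10,  a(7) = 16,  a(8) = 19,  a(9) = 8,  a(10) = 15,  a(11) = 6,  a(12) = 14,  a(13) = 18,  a(14) = 20,  a(15) = 21,  a(16) = 9,  a(17) = 3,  a(18) = 0,  a(19) = 11,  a(20) = 4,  a(21) = 13.
The sequence repeats with period 20.
So a(7082) = a(1 + ((7082-1) mod 20)) = a(2) = 5.

5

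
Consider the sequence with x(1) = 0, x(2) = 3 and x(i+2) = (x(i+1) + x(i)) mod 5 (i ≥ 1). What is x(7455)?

x(1) = 0,  x(2) = 3,  x(3) = 3,  x(4) = 1,  x(5) = 4,  x(6) = 0,  x(7) = 4,  x(8) = 4,  x(9) = 3,  x(10) = 2,  x(11) = 0,  x(12) = 2,  x(13) = 2,  x(14) = 4,  x(15) = 1,  x(16) = 0,  x(17) = 1,  x(18) = 1,  x(19) = 2,  x(20) = 3,  x(21) = 0,  x(22) = 3.
Since (x(21), x(22)) = (x(1), x(2)) = (0, 3) (two consecutive terms determine the rest), the sequence is periodic with period 20.
(7455 - 1) mod 20 = 14, so x(7455) = x(15) = 1.

1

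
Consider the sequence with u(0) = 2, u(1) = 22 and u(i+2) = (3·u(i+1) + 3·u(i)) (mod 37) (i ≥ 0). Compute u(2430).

u(0) = 2; u(1) = 22; u(2) = 35; u(3) = 23; u(4) = 26; u(5) = 36; u(6) = 1; u(7) = 0; u(8) = 3; u(9) = 9; u(10) = 36; u(11) = 24; u(12) = 32; u(13) = 20; u(14) = 8; u(15) = 10; u(16) = 17; u(17) = 7; u(18) = 35; u(19) = 15; u(20) = 2; u(21) = 14; u(22) = 11; u(23) = 1; u(24) = 36; u(25) = 0; u(26) = 34; u(27) = 28; u(28) = 1; u(29) = 13; u(30) = 5; u(31) = 17; u(32) = 29; u(33) = 27; u(34) = 20; u(35) = 30; u(36) = 2; u(37) = 22.
The sequence repeats with period 36.
(2430 - 0) mod 36 = 18, so u(2430) = u(18) = 35.

35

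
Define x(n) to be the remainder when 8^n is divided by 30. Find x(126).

x(0) = 1,  x(1) = 8,  x(2) = 4,  x(3) = 2,  x(4) = 16,  x(5) = 8.
Since x(5) = x(1) = 8, the sequence is eventually periodic: after a pre-period of length 1 it cycles with period 4.
For n ≥ 1, x(n) depends only on (n - 1) mod 4. (126 - 1) mod 4 = 1, so x(126) = x(2) = 4.

4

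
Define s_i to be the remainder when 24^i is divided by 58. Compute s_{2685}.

s_0 = 1,  s_1 = 24,  s_2 = 54,  s_3 = 20,  s_4 = 16,  s_5 = 36,  s_6 = 52,  s_7 = 30,  s_8 = 24.
Since s_8 = s_1 = 24, the sequence is eventually periodic: after a pre-period of length 1 it cycles with period 7.
For i ≥ 1, s_i depends only on (i - 1) mod 7. (2685 - 1) mod 7 = 3, so s_{2685} = s_4 = 16.

16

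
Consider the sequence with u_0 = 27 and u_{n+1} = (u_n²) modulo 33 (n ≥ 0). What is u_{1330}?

We have u_0 = 27, u_1 = 3, u_2 = 9, u_3 = 15, u_4 = 27.
Since u_4 = u_0 = 27, the sequence is periodic with period 4.
So u_{1330} = u_{0 + ((1330-0) mod 4)} = u_2 = 9.

9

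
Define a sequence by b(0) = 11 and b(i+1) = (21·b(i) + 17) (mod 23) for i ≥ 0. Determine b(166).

1

We have b(0) = 11; b(1) = 18; b(2) = 4; b(3) = 9; b(4) = 22; b(5) = 19; b(6) = 2; b(7) = 13; b(8) = 14; b(9) = 12; b(10) = 16; b(11) = 8; b(12) = 1; b(13) = 15; b(14) = 10; b(15) = 20; b(16) = 0; b(17) = 17; b(18) = 6; b(19) = 5; b(20) = 7; b(21) = 3; b(22) = 11.
The sequence repeats with period 22.
So b(166) = b(0 + ((166-0) mod 22)) = b(12) = 1.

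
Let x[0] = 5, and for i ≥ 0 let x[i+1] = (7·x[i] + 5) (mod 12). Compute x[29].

We have x[0] = 5,  x[1] = 4,  x[2] = 9,  x[3] = 8,  x[4] = 1,  x[5] = 0,  x[6] = 5.
Since x[6] = x[0] = 5, the sequence is periodic with period 6.
So x[29] = x[0 + ((29-0) mod 6)] = x[5] = 0.

0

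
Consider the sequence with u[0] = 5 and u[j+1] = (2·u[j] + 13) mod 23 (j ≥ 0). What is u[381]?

14

We have u[0] = 5,  u[1] = 0,  u[2] = 13,  u[3] = 16,  u[4] = 22,  u[5] = 11,  u[6] = 12,  u[7] = 14,  u[8] = 18,  u[9] = 3,  u[10] = 19,  u[11] = 5.
The sequence repeats with period 11.
(381 - 0) mod 11 = 7, so u[381] = u[7] = 14.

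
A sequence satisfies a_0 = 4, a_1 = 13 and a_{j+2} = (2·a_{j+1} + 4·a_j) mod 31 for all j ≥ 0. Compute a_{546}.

We have a_0 = 4,  a_1 = 13,  a_2 = 11,  a_3 = 12,  a_4 = 6,  a_5 = 29,  a_6 = 20,  a_7 = 1,  a_8 = 20,  a_9 = 13,  a_{10} = 13,  a_{11} = 16,  a_{12} = 22,  a_{13} = 15,  a_{14} = 25,  a_{15} = 17,  a_{16} = 10,  a_{17} = 26,  a_{18} = 30,  a_{19} = 9,  a_{20} = 14,  a_{21} = 2,  a_{22} = 29,  a_{23} = 4,  a_{24} = 0,  a_{25} = 16,  a_{26} = 1,  a_{27} = 4,  a_{28} = 12,  a_{29} = 9,  a_{30} = 4,  a_{31} = 13.
The sequence repeats with period 30.
(546 - 0) mod 30 = 6, so a_{546} = a_6 = 20.

20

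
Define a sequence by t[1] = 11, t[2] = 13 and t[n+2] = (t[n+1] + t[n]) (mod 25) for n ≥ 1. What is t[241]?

Listing terms: t[1] = 11,  t[2] = 13,  t[3] = 24,  t[4] = 12,  t[5] = 11,  t[6] = 23,  t[7] = 9,  t[8] = 7,  t[9] = 16,  t[10] = 23,  t[11] = 14,  t[12] = 12,  t[13] = 1,  t[14] = 13,  t[15] = 14,  t[16] = 2,  t[17] = 16,  t[18] = 18,  t[19] = 9,  t[20] = 2,  t[21] = 11,  t[22] = 13.
Since (t[21], t[22]) = (t[1], t[2]) = (11, 13) (two consecutive terms determine the rest), the sequence is periodic with period 20.
(241 - 1) mod 20 = 0, so t[241] = t[1] = 11.

11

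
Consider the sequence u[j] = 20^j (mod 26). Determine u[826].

4

Computing terms: u[1] = 20, u[2] = 10, u[3] = 18, u[4] = 22, u[5] = 24, u[6] = 12, u[7] = 6, u[8] = 16, u[9] = 8, u[10] = 4, u[11] = 2, u[12] = 14, u[13] = 20.
Since u[13] = u[1] = 20, the sequence is periodic with period 12.
(826 - 1) mod 12 = 9, so u[826] = u[10] = 4.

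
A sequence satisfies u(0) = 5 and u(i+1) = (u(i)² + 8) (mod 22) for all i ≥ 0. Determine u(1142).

19

Computing terms: u(0) = 5,  u(1) = 11,  u(2) = 19,  u(3) = 17,  u(4) = 11.
Since u(4) = u(1) = 11, the sequence is eventually periodic: after a pre-period of length 1 it cycles with period 3.
For i ≥ 1, u(i) depends only on (i - 1) mod 3. (1142 - 1) mod 3 = 1, so u(1142) = u(2) = 19.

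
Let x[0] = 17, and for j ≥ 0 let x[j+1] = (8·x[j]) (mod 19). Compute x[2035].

3

Listing terms: x[0] = 17; x[1] = 3; x[2] = 5; x[3] = 2; x[4] = 16; x[5] = 14; x[6] = 17.
The sequence repeats with period 6.
So x[2035] = x[0 + ((2035-0) mod 6)] = x[1] = 3.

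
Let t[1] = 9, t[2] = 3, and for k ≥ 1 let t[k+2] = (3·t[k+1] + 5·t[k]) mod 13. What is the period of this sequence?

12

Listing terms: t[1] = 9,  t[2] = 3,  t[3] = 2,  t[4] = 8,  t[5] = 8,  t[6] = 12,  t[7] = 11,  t[8] = 2,  t[9] = 9,  t[10] = 11,  t[11] = 0,  t[12] = 3,  t[13] = 9,  t[14] = 3.
The sequence repeats with period 12.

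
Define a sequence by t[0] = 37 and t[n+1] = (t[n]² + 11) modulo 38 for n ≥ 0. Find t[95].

22

t[0] = 37, t[1] = 12, t[2] = 3, t[3] = 20, t[4] = 31, t[5] = 22, t[6] = 1, t[7] = 12.
Since t[7] = t[1] = 12, the sequence is eventually periodic: after a pre-period of length 1 it cycles with period 6.
For n ≥ 1, t[n] depends only on (n - 1) mod 6. (95 - 1) mod 6 = 4, so t[95] = t[5] = 22.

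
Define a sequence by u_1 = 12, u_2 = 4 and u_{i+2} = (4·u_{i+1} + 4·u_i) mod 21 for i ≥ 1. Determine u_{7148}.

Listing terms: u_1 = 12,  u_2 = 4,  u_3 = 1,  u_4 = 20,  u_5 = 0,  u_6 = 17,  u_7 = 5,  u_8 = 4,  u_9 = 15,  u_{10} = 13,  u_{11} = 7,  u_{12} = 17,  u_{13} = 12,  u_{14} = 11,  u_{15} = 8,  u_{16} = 13,  u_{17} = 0,  u_{18} = 10,  u_{19} = 19,  u_{20} = 11,  u_{21} = 15,  u_{22} = 20,  u_{23} = 14,  u_{24} = 10,  u_{25} = 12,  u_{26} = 4.
Since (u_{25}, u_{26}) = (u_1, u_2) = (12, 4) (two consecutive terms determine the rest), the sequence is periodic with period 24.
(7148 - 1) mod 24 = 19, so u_{7148} = u_{20} = 11.

11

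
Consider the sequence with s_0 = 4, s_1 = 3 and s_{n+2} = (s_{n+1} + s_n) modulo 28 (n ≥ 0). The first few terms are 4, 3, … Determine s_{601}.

11

Listing terms: s_0 = 4, s_1 = 3, s_2 = 7, s_3 = 10, s_4 = 17, s_5 = 27, s_6 = 16, s_7 = 15, s_8 = 3, s_9 = 18, s_{10} = 21, s_{11} = 11, s_{12} = 4, s_{13} = 15, s_{14} = 19, s_{15} = 6, s_{16} = 25, s_{17} = 3, s_{18} = 0, s_{19} = 3, s_{20} = 3, s_{21} = 6, s_{22} = 9, s_{23} = 15, s_{24} = 24, s_{25} = 11, s_{26} = 7, s_{27} = 18, s_{28} = 25, s_{29} = 15, s_{30} = 12, s_{31} = 27, s_{32} = 11, s_{33} = 10, s_{34} = 21, s_{35} = 3, s_{36} = 24, s_{37} = 27, s_{38} = 23, s_{39} = 22, s_{40} = 17, s_{41} = 11, s_{42} = 0, s_{43} = 11, s_{44} = 11, s_{45} = 22, s_{46} = 5, s_{47} = 27, s_{48} = 4, s_{49} = 3.
Since (s_{48}, s_{49}) = (s_0, s_1) = (4, 3) (two consecutive terms determine the rest), the sequence is periodic with period 48.
(601 - 0) mod 48 = 25, so s_{601} = s_{25} = 11.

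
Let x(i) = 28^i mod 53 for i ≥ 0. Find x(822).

10

We have x(0) = 1; x(1) = 28; x(2) = 42; x(3) = 10; x(4) = 15; x(5) = 49; x(6) = 47; x(7) = 44; x(8) = 13; x(9) = 46; x(10) = 16; x(11) = 24; x(12) = 36; x(13) = 1.
The sequence repeats with period 13.
So x(822) = x(0 + ((822-0) mod 13)) = x(3) = 10.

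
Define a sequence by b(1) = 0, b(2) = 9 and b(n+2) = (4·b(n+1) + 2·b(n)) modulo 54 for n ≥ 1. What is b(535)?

Listing terms: b(1) = 0, b(2) = 9, b(3) = 36, b(4) = 0, b(5) = 18, b(6) = 18, b(7) = 0, b(8) = 36, b(9) = 36, b(10) = 0.
Since (b(9), b(10)) = (b(3), b(4)) = (36, 0) (two consecutive terms determine the rest), the sequence is eventually periodic: after a pre-period of length 2 it cycles with period 6.
For n ≥ 3, b(n) depends only on (n - 3) mod 6. (535 - 3) mod 6 = 4, so b(535) = b(7) = 0.

0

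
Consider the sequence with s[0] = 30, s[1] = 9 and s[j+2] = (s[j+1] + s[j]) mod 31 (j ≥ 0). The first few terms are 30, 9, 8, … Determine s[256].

27

Computing terms: s[0] = 30; s[1] = 9; s[2] = 8; s[3] = 17; s[4] = 25; s[5] = 11; s[6] = 5; s[7] = 16; s[8] = 21; s[9] = 6; s[10] = 27; s[11] = 2; s[12] = 29; s[13] = 0; s[14] = 29; s[15] = 29; s[16] = 27; s[17] = 25; s[18] = 21; s[19] = 15; s[20] = 5; s[21] = 20; s[22] = 25; s[23] = 14; s[24] = 8; s[25] = 22; s[26] = 30; s[27] = 21; s[28] = 20; s[29] = 10; s[30] = 30; s[31] = 9.
Since (s[30], s[31]) = (s[0], s[1]) = (30, 9) (two consecutive terms determine the rest), the sequence is periodic with period 30.
So s[256] = s[0 + ((256-0) mod 30)] = s[16] = 27.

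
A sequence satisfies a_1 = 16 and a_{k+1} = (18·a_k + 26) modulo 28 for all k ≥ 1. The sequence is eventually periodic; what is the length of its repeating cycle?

Computing terms: a_1 = 16,  a_2 = 6,  a_3 = 22,  a_4 = 2,  a_5 = 6.
Since a_5 = a_2 = 6, the sequence is eventually periodic: after a pre-period of length 1 it cycles with period 3.

3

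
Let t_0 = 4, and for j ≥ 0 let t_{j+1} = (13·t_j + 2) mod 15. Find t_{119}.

14

Computing terms: t_0 = 4,  t_1 = 9,  t_2 = 14,  t_3 = 4.
Since t_3 = t_0 = 4, the sequence is periodic with period 3.
So t_{119} = t_{0 + ((119-0) mod 3)} = t_2 = 14.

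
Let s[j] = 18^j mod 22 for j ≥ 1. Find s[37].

6

We have s[1] = 18, s[2] = 16, s[3] = 2, s[4] = 14, s[5] = 10, s[6] = 4, s[7] = 6, s[8] = 20, s[9] = 8, s[10] = 12, s[11] = 18.
Since s[11] = s[1] = 18, the sequence is periodic with period 10.
(37 - 1) mod 10 = 6, so s[37] = s[7] = 6.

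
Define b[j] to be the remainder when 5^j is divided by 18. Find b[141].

We have b[0] = 1; b[1] = 5; b[2] = 7; b[3] = 17; b[4] = 13; b[5] = 11; b[6] = 1.
Since b[6] = b[0] = 1, the sequence is periodic with period 6.
So b[141] = b[0 + ((141-0) mod 6)] = b[3] = 17.

17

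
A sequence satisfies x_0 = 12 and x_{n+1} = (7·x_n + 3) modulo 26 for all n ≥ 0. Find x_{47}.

Computing terms: x_0 = 12, x_1 = 9, x_2 = 14, x_3 = 23, x_4 = 8, x_5 = 7, x_6 = 0, x_7 = 3, x_8 = 24, x_9 = 15, x_{10} = 4, x_{11} = 5, x_{12} = 12.
Since x_{12} = x_0 = 12, the sequence is periodic with period 12.
(47 - 0) mod 12 = 11, so x_{47} = x_{11} = 5.

5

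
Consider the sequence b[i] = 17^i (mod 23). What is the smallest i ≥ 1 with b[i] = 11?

Listing terms: b[0] = 1; b[1] = 17; b[2] = 13; b[3] = 14; b[4] = 8; b[5] = 21; b[6] = 12; b[7] = 20; b[8] = 18; b[9] = 7; b[10] = 4; b[11] = 22; b[12] = 6; b[13] = 10; b[14] = 9; b[15] = 15; b[16] = 2; b[17] = 11; b[18] = 3; b[19] = 5; b[20] = 16; b[21] = 19; b[22] = 1.
Since b[22] = b[0] = 1, the sequence is periodic with period 22.
The value 11 first appears (with i ≥ 1) at b[17].

17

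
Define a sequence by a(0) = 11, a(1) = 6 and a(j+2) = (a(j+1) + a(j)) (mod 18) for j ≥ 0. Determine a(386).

17

We have a(0) = 11, a(1) = 6, a(2) = 17, a(3) = 5, a(4) = 4, a(5) = 9, a(6) = 13, a(7) = 4, a(8) = 17, a(9) = 3, a(10) = 2, a(11) = 5, a(12) = 7, a(13) = 12, a(14) = 1, a(15) = 13, a(16) = 14, a(17) = 9, a(18) = 5, a(19) = 14, a(20) = 1, a(21) = 15, a(22) = 16, a(23) = 13, a(24) = 11, a(25) = 6.
The sequence repeats with period 24.
So a(386) = a(0 + ((386-0) mod 24)) = a(2) = 17.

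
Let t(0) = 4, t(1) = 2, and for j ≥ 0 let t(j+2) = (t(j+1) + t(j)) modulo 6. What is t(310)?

0

Computing terms: t(0) = 4,  t(1) = 2,  t(2) = 0,  t(3) = 2,  t(4) = 2,  t(5) = 4,  t(6) = 0,  t(7) = 4,  t(8) = 4,  t(9) = 2.
The sequence repeats with period 8.
So t(310) = t(0 + ((310-0) mod 8)) = t(6) = 0.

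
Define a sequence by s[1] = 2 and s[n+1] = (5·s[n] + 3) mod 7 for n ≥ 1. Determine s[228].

4

We have s[1] = 2, s[2] = 6, s[3] = 5, s[4] = 0, s[5] = 3, s[6] = 4, s[7] = 2.
The sequence repeats with period 6.
So s[228] = s[1 + ((228-1) mod 6)] = s[6] = 4.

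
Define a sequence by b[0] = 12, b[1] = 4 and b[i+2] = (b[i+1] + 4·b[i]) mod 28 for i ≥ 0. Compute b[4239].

24

Listing terms: b[0] = 12, b[1] = 4, b[2] = 24, b[3] = 12, b[4] = 24, b[5] = 16, b[6] = 0, b[7] = 8, b[8] = 8, b[9] = 12, b[10] = 16, b[11] = 8, b[12] = 16, b[13] = 20, b[14] = 0, b[15] = 24, b[16] = 24, b[17] = 8, b[18] = 20, b[19] = 24, b[20] = 20, b[21] = 4, b[22] = 0, b[23] = 16, b[24] = 16, b[25] = 24, b[26] = 4, b[27] = 16, b[28] = 4, b[29] = 12, b[30] = 0, b[31] = 20, b[32] = 20, b[33] = 16, b[34] = 12, b[35] = 20, b[36] = 12, b[37] = 8, b[38] = 0, b[39] = 4, b[40] = 4, b[41] = 20, b[42] = 8, b[43] = 4, b[44] = 8, b[45] = 24, b[46] = 0, b[47] = 12, b[48] = 12, b[49] = 4.
The sequence repeats with period 48.
So b[4239] = b[0 + ((4239-0) mod 48)] = b[15] = 24.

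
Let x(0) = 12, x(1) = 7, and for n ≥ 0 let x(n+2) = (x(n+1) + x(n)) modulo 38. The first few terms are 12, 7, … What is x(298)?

33

Computing terms: x(0) = 12; x(1) = 7; x(2) = 19; x(3) = 26; x(4) = 7; x(5) = 33; x(6) = 2; x(7) = 35; x(8) = 37; x(9) = 34; x(10) = 33; x(11) = 29; x(12) = 24; x(13) = 15; x(14) = 1; x(15) = 16; x(16) = 17; x(17) = 33; x(18) = 12; x(19) = 7.
Since (x(18), x(19)) = (x(0), x(1)) = (12, 7) (two consecutive terms determine the rest), the sequence is periodic with period 18.
(298 - 0) mod 18 = 10, so x(298) = x(10) = 33.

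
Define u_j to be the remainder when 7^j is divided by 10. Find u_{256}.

1

Computing terms: u_1 = 7,  u_2 = 9,  u_3 = 3,  u_4 = 1,  u_5 = 7.
The sequence repeats with period 4.
So u_{256} = u_{1 + ((256-1) mod 4)} = u_4 = 1.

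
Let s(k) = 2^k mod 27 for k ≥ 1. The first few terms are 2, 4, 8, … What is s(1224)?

1

s(1) = 2; s(2) = 4; s(3) = 8; s(4) = 16; s(5) = 5; s(6) = 10; s(7) = 20; s(8) = 13; s(9) = 26; s(10) = 25; s(11) = 23; s(12) = 19; s(13) = 11; s(14) = 22; s(15) = 17; s(16) = 7; s(17) = 14; s(18) = 1; s(19) = 2.
The sequence repeats with period 18.
So s(1224) = s(1 + ((1224-1) mod 18)) = s(18) = 1.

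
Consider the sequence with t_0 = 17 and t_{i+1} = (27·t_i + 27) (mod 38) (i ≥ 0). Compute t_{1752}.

17

We have t_0 = 17, t_1 = 30, t_2 = 1, t_3 = 16, t_4 = 3, t_5 = 32, t_6 = 17.
The sequence repeats with period 6.
(1752 - 0) mod 6 = 0, so t_{1752} = t_0 = 17.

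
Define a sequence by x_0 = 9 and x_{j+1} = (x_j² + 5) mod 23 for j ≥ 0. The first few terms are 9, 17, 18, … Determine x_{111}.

We have x_0 = 9, x_1 = 17, x_2 = 18, x_3 = 7, x_4 = 8, x_5 = 0, x_6 = 5, x_7 = 7.
Since x_7 = x_3 = 7, the sequence is eventually periodic: after a pre-period of length 3 it cycles with period 4.
For j ≥ 3, x_j depends only on (j - 3) mod 4. (111 - 3) mod 4 = 0, so x_{111} = x_3 = 7.

7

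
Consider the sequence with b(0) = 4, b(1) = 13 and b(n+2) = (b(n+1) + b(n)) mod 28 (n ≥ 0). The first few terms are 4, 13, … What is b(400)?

11

Computing terms: b(0) = 4,  b(1) = 13,  b(2) = 17,  b(3) = 2,  b(4) = 19,  b(5) = 21,  b(6) = 12,  b(7) = 5,  b(8) = 17,  b(9) = 22,  b(10) = 11,  b(11) = 5,  b(12) = 16,  b(13) = 21,  b(14) = 9,  b(15) = 2,  b(16) = 11,  b(17) = 13,  b(18) = 24,  b(19) = 9,  b(20) = 5,  b(21) = 14,  b(22) = 19,  b(23) = 5,  b(24) = 24,  b(25) = 1,  b(26) = 25,  b(27) = 26,  b(28) = 23,  b(29) = 21,  b(30) = 16,  b(31) = 9,  b(32) = 25,  b(33) = 6,  b(34) = 3,  b(35) = 9,  b(36) = 12,  b(37) = 21,  b(38) = 5,  b(39) = 26,  b(40) = 3,  b(41) = 1,  b(42) = 4,  b(43) = 5,  b(44) = 9,  b(45) = 14,  b(46) = 23,  b(47) = 9,  b(48) = 4,  b(49) = 13.
The sequence repeats with period 48.
(400 - 0) mod 48 = 16, so b(400) = b(16) = 11.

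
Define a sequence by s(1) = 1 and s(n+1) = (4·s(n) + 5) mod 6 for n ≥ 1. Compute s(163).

We have s(1) = 1; s(2) = 3; s(3) = 5; s(4) = 1.
Since s(4) = s(1) = 1, the sequence is periodic with period 3.
(163 - 1) mod 3 = 0, so s(163) = s(1) = 1.

1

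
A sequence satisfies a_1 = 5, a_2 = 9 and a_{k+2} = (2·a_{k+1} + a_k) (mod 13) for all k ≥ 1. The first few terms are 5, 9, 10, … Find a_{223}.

We have a_1 = 5,  a_2 = 9,  a_3 = 10,  a_4 = 3,  a_5 = 3,  a_6 = 9,  a_7 = 8,  a_8 = 12,  a_9 = 6,  a_{10} = 11,  a_{11} = 2,  a_{12} = 2,  a_{13} = 6,  a_{14} = 1,  a_{15} = 8,  a_{16} = 4,  a_{17} = 3,  a_{18} = 10,  a_{19} = 10,  a_{20} = 4,  a_{21} = 5,  a_{22} = 1,  a_{23} = 7,  a_{24} = 2,  a_{25} = 11,  a_{26} = 11,  a_{27} = 7,  a_{28} = 12,  a_{29} = 5,  a_{30} = 9.
The sequence repeats with period 28.
(223 - 1) mod 28 = 26, so a_{223} = a_{27} = 7.

7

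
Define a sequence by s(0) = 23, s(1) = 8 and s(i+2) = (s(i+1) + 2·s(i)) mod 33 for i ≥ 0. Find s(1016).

3

Computing terms: s(0) = 23; s(1) = 8; s(2) = 21; s(3) = 4; s(4) = 13; s(5) = 21; s(6) = 14; s(7) = 23; s(8) = 18; s(9) = 31; s(10) = 1; s(11) = 30; s(12) = 32; s(13) = 26; s(14) = 24; s(15) = 10; s(16) = 25; s(17) = 12; s(18) = 29; s(19) = 20; s(20) = 12; s(21) = 19; s(22) = 10; s(23) = 15; s(24) = 2; s(25) = 32; s(26) = 3; s(27) = 1; s(28) = 7; s(29) = 9; s(30) = 23; s(31) = 8.
The sequence repeats with period 30.
So s(1016) = s(0 + ((1016-0) mod 30)) = s(26) = 3.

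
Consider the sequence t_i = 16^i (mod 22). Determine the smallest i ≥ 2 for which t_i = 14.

2

We have t_1 = 16,  t_2 = 14,  t_3 = 4,  t_4 = 20,  t_5 = 12,  t_6 = 16.
Since t_6 = t_1 = 16, the sequence is periodic with period 5.
The value 14 first appears (with i ≥ 2) at t_2.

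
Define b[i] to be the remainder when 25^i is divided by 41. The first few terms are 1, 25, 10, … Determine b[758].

Listing terms: b[0] = 1; b[1] = 25; b[2] = 10; b[3] = 4; b[4] = 18; b[5] = 40; b[6] = 16; b[7] = 31; b[8] = 37; b[9] = 23; b[10] = 1.
The sequence repeats with period 10.
(758 - 0) mod 10 = 8, so b[758] = b[8] = 37.

37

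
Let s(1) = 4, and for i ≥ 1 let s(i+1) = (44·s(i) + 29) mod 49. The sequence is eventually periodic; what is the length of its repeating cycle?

21

Listing terms: s(1) = 4, s(2) = 9, s(3) = 33, s(4) = 11, s(5) = 23, s(6) = 12, s(7) = 18, s(8) = 37, s(9) = 40, s(10) = 25, s(11) = 2, s(12) = 19, s(13) = 32, s(14) = 16, s(15) = 47, s(16) = 39, s(17) = 30, s(18) = 26, s(19) = 46, s(20) = 44, s(21) = 5, s(22) = 4.
The sequence repeats with period 21.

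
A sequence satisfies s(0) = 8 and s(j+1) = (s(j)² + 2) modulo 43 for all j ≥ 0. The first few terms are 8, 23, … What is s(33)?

2

We have s(0) = 8,  s(1) = 23,  s(2) = 15,  s(3) = 12,  s(4) = 17,  s(5) = 33,  s(6) = 16,  s(7) = 0,  s(8) = 2,  s(9) = 6,  s(10) = 38,  s(11) = 27,  s(12) = 0.
Since s(12) = s(7) = 0, the sequence is eventually periodic: after a pre-period of length 7 it cycles with period 5.
For j ≥ 7, s(j) depends only on (j - 7) mod 5. (33 - 7) mod 5 = 1, so s(33) = s(8) = 2.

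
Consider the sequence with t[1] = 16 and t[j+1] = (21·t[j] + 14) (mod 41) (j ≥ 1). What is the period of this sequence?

We have t[1] = 16,  t[2] = 22,  t[3] = 25,  t[4] = 6,  t[5] = 17,  t[6] = 2,  t[7] = 15,  t[8] = 1,  t[9] = 35,  t[10] = 11,  t[11] = 40,  t[12] = 34,  t[13] = 31,  t[14] = 9,  t[15] = 39,  t[16] = 13,  t[17] = 0,  t[18] = 14,  t[19] = 21,  t[20] = 4,  t[21] = 16.
Since t[21] = t[1] = 16, the sequence is periodic with period 20.

20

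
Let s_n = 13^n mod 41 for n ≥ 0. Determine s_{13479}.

19

s_0 = 1; s_1 = 13; s_2 = 5; s_3 = 24; s_4 = 25; s_5 = 38; s_6 = 2; s_7 = 26; s_8 = 10; s_9 = 7; s_{10} = 9; s_{11} = 35; s_{12} = 4; s_{13} = 11; s_{14} = 20; s_{15} = 14; s_{16} = 18; s_{17} = 29; s_{18} = 8; s_{19} = 22; s_{20} = 40; s_{21} = 28; s_{22} = 36; s_{23} = 17; s_{24} = 16; s_{25} = 3; s_{26} = 39; s_{27} = 15; s_{28} = 31; s_{29} = 34; s_{30} = 32; s_{31} = 6; s_{32} = 37; s_{33} = 30; s_{34} = 21; s_{35} = 27; s_{36} = 23; s_{37} = 12; s_{38} = 33; s_{39} = 19; s_{40} = 1.
Since s_{40} = s_0 = 1, the sequence is periodic with period 40.
(13479 - 0) mod 40 = 39, so s_{13479} = s_{39} = 19.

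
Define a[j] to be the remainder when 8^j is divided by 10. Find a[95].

2

We have a[0] = 1, a[1] = 8, a[2] = 4, a[3] = 2, a[4] = 6, a[5] = 8.
Since a[5] = a[1] = 8, the sequence is eventually periodic: after a pre-period of length 1 it cycles with period 4.
For j ≥ 1, a[j] depends only on (j - 1) mod 4. (95 - 1) mod 4 = 2, so a[95] = a[3] = 2.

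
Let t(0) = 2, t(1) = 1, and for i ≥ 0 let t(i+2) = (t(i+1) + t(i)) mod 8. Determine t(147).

We have t(0) = 2, t(1) = 1, t(2) = 3, t(3) = 4, t(4) = 7, t(5) = 3, t(6) = 2, t(7) = 5, t(8) = 7, t(9) = 4, t(10) = 3, t(11) = 7, t(12) = 2, t(13) = 1.
The sequence repeats with period 12.
So t(147) = t(0 + ((147-0) mod 12)) = t(3) = 4.

4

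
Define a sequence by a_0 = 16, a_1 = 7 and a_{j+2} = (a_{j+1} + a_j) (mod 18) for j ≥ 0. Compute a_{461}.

We have a_0 = 16,  a_1 = 7,  a_2 = 5,  a_3 = 12,  a_4 = 17,  a_5 = 11,  a_6 = 10,  a_7 = 3,  a_8 = 13,  a_9 = 16,  a_{10} = 11,  a_{11} = 9,  a_{12} = 2,  a_{13} = 11,  a_{14} = 13,  a_{15} = 6,  a_{16} = 1,  a_{17} = 7,  a_{18} = 8,  a_{19} = 15,  a_{20} = 5,  a_{21} = 2,  a_{22} = 7,  a_{23} = 9,  a_{24} = 16,  a_{25} = 7.
The sequence repeats with period 24.
(461 - 0) mod 24 = 5, so a_{461} = a_5 = 11.

11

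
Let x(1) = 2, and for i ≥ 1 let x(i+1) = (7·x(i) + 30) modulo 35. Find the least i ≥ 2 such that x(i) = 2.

We have x(1) = 2, x(2) = 9, x(3) = 23, x(4) = 16, x(5) = 2.
Since x(5) = x(1) = 2, the sequence is periodic with period 4.
The value 2 next appears (with i ≥ 2) at x(5).

5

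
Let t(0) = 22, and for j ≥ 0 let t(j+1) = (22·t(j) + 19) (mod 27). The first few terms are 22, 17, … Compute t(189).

t(0) = 22,  t(1) = 17,  t(2) = 15,  t(3) = 25,  t(4) = 2,  t(5) = 9,  t(6) = 1,  t(7) = 14,  t(8) = 3,  t(9) = 4,  t(10) = 26,  t(11) = 24,  t(12) = 7,  t(13) = 11,  t(14) = 18,  t(15) = 10,  t(16) = 23,  t(17) = 12,  t(18) = 13,  t(19) = 8,  t(20) = 6,  t(21) = 16,  t(22) = 20,  t(23) = 0,  t(24) = 19,  t(25) = 5,  t(26) = 21,  t(27) = 22.
Since t(27) = t(0) = 22, the sequence is periodic with period 27.
So t(189) = t(0 + ((189-0) mod 27)) = t(0) = 22.

22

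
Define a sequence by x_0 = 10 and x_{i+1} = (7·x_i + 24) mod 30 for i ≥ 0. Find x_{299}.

We have x_0 = 10,  x_1 = 4,  x_2 = 22,  x_3 = 28,  x_4 = 10.
Since x_4 = x_0 = 10, the sequence is periodic with period 4.
So x_{299} = x_{0 + ((299-0) mod 4)} = x_3 = 28.

28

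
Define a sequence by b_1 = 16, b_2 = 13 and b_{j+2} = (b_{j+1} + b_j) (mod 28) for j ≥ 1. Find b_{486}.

Listing terms: b_1 = 16; b_2 = 13; b_3 = 1; b_4 = 14; b_5 = 15; b_6 = 1; b_7 = 16; b_8 = 17; b_9 = 5; b_{10} = 22; b_{11} = 27; b_{12} = 21; b_{13} = 20; b_{14} = 13; b_{15} = 5; b_{16} = 18; b_{17} = 23; b_{18} = 13; b_{19} = 8; b_{20} = 21; b_{21} = 1; b_{22} = 22; b_{23} = 23; b_{24} = 17; b_{25} = 12; b_{26} = 1; b_{27} = 13; b_{28} = 14; b_{29} = 27; b_{30} = 13; b_{31} = 12; b_{32} = 25; b_{33} = 9; b_{34} = 6; b_{35} = 15; b_{36} = 21; b_{37} = 8; b_{38} = 1; b_{39} = 9; b_{40} = 10; b_{41} = 19; b_{42} = 1; b_{43} = 20; b_{44} = 21; b_{45} = 13; b_{46} = 6; b_{47} = 19; b_{48} = 25; b_{49} = 16; b_{50} = 13.
The sequence repeats with period 48.
So b_{486} = b_{1 + ((486-1) mod 48)} = b_6 = 1.

1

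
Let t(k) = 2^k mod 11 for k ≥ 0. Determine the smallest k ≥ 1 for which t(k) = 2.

t(0) = 1, t(1) = 2, t(2) = 4, t(3) = 8, t(4) = 5, t(5) = 10, t(6) = 9, t(7) = 7, t(8) = 3, t(9) = 6, t(10) = 1.
Since t(10) = t(0) = 1, the sequence is periodic with period 10.
The value 2 first appears (with k ≥ 1) at t(1).

1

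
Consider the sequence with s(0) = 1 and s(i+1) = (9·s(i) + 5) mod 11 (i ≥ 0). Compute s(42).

10

Listing terms: s(0) = 1; s(1) = 3; s(2) = 10; s(3) = 7; s(4) = 2; s(5) = 1.
The sequence repeats with period 5.
So s(42) = s(0 + ((42-0) mod 5)) = s(2) = 10.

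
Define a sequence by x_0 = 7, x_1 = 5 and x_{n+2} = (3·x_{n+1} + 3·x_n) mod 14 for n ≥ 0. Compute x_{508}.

1

Computing terms: x_0 = 7,  x_1 = 5,  x_2 = 8,  x_3 = 11,  x_4 = 1,  x_5 = 8,  x_6 = 13,  x_7 = 7,  x_8 = 4,  x_9 = 5,  x_{10} = 13,  x_{11} = 12,  x_{12} = 5,  x_{13} = 9,  x_{14} = 0,  x_{15} = 13,  x_{16} = 11,  x_{17} = 2,  x_{18} = 11,  x_{19} = 11,  x_{20} = 10,  x_{21} = 7,  x_{22} = 9,  x_{23} = 6,  x_{24} = 3,  x_{25} = 13,  x_{26} = 6,  x_{27} = 1,  x_{28} = 7,  x_{29} = 10,  x_{30} = 9,  x_{31} = 1,  x_{32} = 2,  x_{33} = 9,  x_{34} = 5,  x_{35} = 0,  x_{36} = 1,  x_{37} = 3,  x_{38} = 12,  x_{39} = 3,  x_{40} = 3,  x_{41} = 4,  x_{42} = 7,  x_{43} = 5.
The sequence repeats with period 42.
So x_{508} = x_{0 + ((508-0) mod 42)} = x_4 = 1.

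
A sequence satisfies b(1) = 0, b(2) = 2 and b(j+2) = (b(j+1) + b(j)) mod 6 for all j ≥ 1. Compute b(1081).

We have b(1) = 0, b(2) = 2, b(3) = 2, b(4) = 4, b(5) = 0, b(6) = 4, b(7) = 4, b(8) = 2, b(9) = 0, b(10) = 2.
The sequence repeats with period 8.
(1081 - 1) mod 8 = 0, so b(1081) = b(1) = 0.

0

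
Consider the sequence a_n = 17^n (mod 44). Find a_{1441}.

17

Computing terms: a_0 = 1,  a_1 = 17,  a_2 = 25,  a_3 = 29,  a_4 = 9,  a_5 = 21,  a_6 = 5,  a_7 = 41,  a_8 = 37,  a_9 = 13,  a_{10} = 1.
The sequence repeats with period 10.
(1441 - 0) mod 10 = 1, so a_{1441} = a_1 = 17.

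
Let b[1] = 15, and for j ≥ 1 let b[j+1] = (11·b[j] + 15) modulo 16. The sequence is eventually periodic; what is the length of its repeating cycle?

We have b[1] = 15; b[2] = 4; b[3] = 11; b[4] = 8; b[5] = 7; b[6] = 12; b[7] = 3; b[8] = 0; b[9] = 15.
Since b[9] = b[1] = 15, the sequence is periodic with period 8.

8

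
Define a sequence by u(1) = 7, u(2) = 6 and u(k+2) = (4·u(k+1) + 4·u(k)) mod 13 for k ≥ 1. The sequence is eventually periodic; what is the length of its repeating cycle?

21

Computing terms: u(1) = 7; u(2) = 6; u(3) = 0; u(4) = 11; u(5) = 5; u(6) = 12; u(7) = 3; u(8) = 8; u(9) = 5; u(10) = 0; u(11) = 7; u(12) = 2; u(13) = 10; u(14) = 9; u(15) = 11; u(16) = 2; u(17) = 0; u(18) = 8; u(19) = 6; u(20) = 4; u(21) = 1; u(22) = 7; u(23) = 6.
Since (u(22), u(23)) = (u(1), u(2)) = (7, 6) (two consecutive terms determine the rest), the sequence is periodic with period 21.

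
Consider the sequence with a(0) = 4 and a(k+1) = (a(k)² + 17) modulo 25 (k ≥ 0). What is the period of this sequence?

Listing terms: a(0) = 4,  a(1) = 8,  a(2) = 6,  a(3) = 3,  a(4) = 1,  a(5) = 18,  a(6) = 16,  a(7) = 23,  a(8) = 21,  a(9) = 8.
Since a(9) = a(1) = 8, the sequence is eventually periodic: after a pre-period of length 1 it cycles with period 8.

8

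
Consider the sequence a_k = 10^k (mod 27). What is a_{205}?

10

a_0 = 1,  a_1 = 10,  a_2 = 19,  a_3 = 1.
Since a_3 = a_0 = 1, the sequence is periodic with period 3.
(205 - 0) mod 3 = 1, so a_{205} = a_1 = 10.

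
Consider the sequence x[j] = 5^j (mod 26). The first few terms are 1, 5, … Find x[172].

1

Computing terms: x[0] = 1,  x[1] = 5,  x[2] = 25,  x[3] = 21,  x[4] = 1.
The sequence repeats with period 4.
So x[172] = x[0 + ((172-0) mod 4)] = x[0] = 1.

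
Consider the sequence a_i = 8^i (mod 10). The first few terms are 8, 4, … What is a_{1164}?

Computing terms: a_1 = 8,  a_2 = 4,  a_3 = 2,  a_4 = 6,  a_5 = 8.
Since a_5 = a_1 = 8, the sequence is periodic with period 4.
(1164 - 1) mod 4 = 3, so a_{1164} = a_4 = 6.

6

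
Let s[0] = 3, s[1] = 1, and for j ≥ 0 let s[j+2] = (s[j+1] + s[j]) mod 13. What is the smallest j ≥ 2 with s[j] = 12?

Computing terms: s[0] = 3; s[1] = 1; s[2] = 4; s[3] = 5; s[4] = 9; s[5] = 1; s[6] = 10; s[7] = 11; s[8] = 8; s[9] = 6; s[10] = 1; s[11] = 7; s[12] = 8; s[13] = 2; s[14] = 10; s[15] = 12; s[16] = 9; s[17] = 8; s[18] = 4; s[19] = 12; s[20] = 3; s[21] = 2; s[22] = 5; s[23] = 7; s[24] = 12; s[25] = 6; s[26] = 5; s[27] = 11; s[28] = 3; s[29] = 1.
Since (s[28], s[29]) = (s[0], s[1]) = (3, 1) (two consecutive terms determine the rest), the sequence is periodic with period 28.
The value 12 first appears (with j ≥ 2) at s[15].

15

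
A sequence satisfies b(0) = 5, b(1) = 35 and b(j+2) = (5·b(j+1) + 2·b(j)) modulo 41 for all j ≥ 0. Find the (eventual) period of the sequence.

Listing terms: b(0) = 5, b(1) = 35, b(2) = 21, b(3) = 11, b(4) = 15, b(5) = 15, b(6) = 23, b(7) = 22, b(8) = 33, b(9) = 4, b(10) = 4, b(11) = 28, b(12) = 25, b(13) = 17, b(14) = 12, b(15) = 12, b(16) = 2, b(17) = 34, b(18) = 10, b(19) = 36, b(20) = 36, b(21) = 6, b(22) = 20, b(23) = 30, b(24) = 26, b(25) = 26, b(26) = 18, b(27) = 19, b(28) = 8, b(29) = 37, b(30) = 37, b(31) = 13, b(32) = 16, b(33) = 24, b(34) = 29, b(35) = 29, b(36) = 39, b(37) = 7, b(38) = 31, b(39) = 5, b(40) = 5, b(41) = 35.
The sequence repeats with period 40.

40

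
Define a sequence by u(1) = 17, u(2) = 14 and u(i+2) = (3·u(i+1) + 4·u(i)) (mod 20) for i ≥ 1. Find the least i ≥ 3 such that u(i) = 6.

Computing terms: u(1) = 17,  u(2) = 14,  u(3) = 10,  u(4) = 6,  u(5) = 18,  u(6) = 18,  u(7) = 6,  u(8) = 10,  u(9) = 14,  u(10) = 2,  u(11) = 2,  u(12) = 14,  u(13) = 10.
Since (u(12), u(13)) = (u(2), u(3)) = (14, 10) (two consecutive terms determine the rest), the sequence is eventually periodic: after a pre-period of length 1 it cycles with period 10.
The value 6 first appears (with i ≥ 3) at u(4).

4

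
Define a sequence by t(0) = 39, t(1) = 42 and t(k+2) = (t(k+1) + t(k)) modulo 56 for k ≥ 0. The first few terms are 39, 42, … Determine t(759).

11

Listing terms: t(0) = 39,  t(1) = 42,  t(2) = 25,  t(3) = 11,  t(4) = 36,  t(5) = 47,  t(6) = 27,  t(7) = 18,  t(8) = 45,  t(9) = 7,  t(10) = 52,  t(11) = 3,  t(12) = 55,  t(13) = 2,  t(14) = 1,  t(15) = 3,  t(16) = 4,  t(17) = 7,  t(18) = 11,  t(19) = 18,  t(20) = 29,  t(21) = 47,  t(22) = 20,  t(23) = 11,  t(24) = 31,  t(25) = 42,  t(26) = 17,  t(27) = 3,  t(28) = 20,  t(29) = 23,  t(30) = 43,  t(31) = 10,  t(32) = 53,  t(33) = 7,  t(34) = 4,  t(35) = 11,  t(36) = 15,  t(37) = 26,  t(38) = 41,  t(39) = 11,  t(40) = 52,  t(41) = 7,  t(42) = 3,  t(43) = 10,  t(44) = 13,  t(45) = 23,  t(46) = 36,  t(47) = 3,  t(48) = 39,  t(49) = 42.
Since (t(48), t(49)) = (t(0), t(1)) = (39, 42) (two consecutive terms determine the rest), the sequence is periodic with period 48.
(759 - 0) mod 48 = 39, so t(759) = t(39) = 11.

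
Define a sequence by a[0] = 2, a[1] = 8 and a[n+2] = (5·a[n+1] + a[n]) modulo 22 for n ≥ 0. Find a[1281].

We have a[0] = 2; a[1] = 8; a[2] = 20; a[3] = 20; a[4] = 10; a[5] = 4; a[6] = 8; a[7] = 0; a[8] = 8; a[9] = 18; a[10] = 10; a[11] = 2; a[12] = 20; a[13] = 14; a[14] = 2; a[15] = 2; a[16] = 12; a[17] = 18; a[18] = 14; a[19] = 0; a[20] = 14; a[21] = 4; a[22] = 12; a[23] = 20; a[24] = 2; a[25] = 8.
Since (a[24], a[25]) = (a[0], a[1]) = (2, 8) (two consecutive terms determine the rest), the sequence is periodic with period 24.
So a[1281] = a[0 + ((1281-0) mod 24)] = a[9] = 18.

18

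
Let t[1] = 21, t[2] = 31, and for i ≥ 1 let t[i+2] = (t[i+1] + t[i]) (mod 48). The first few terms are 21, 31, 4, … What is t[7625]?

Listing terms: t[1] = 21; t[2] = 31; t[3] = 4; t[4] = 35; t[5] = 39; t[6] = 26; t[7] = 17; t[8] = 43; t[9] = 12; t[10] = 7; t[11] = 19; t[12] = 26; t[13] = 45; t[14] = 23; t[15] = 20; t[16] = 43; t[17] = 15; t[18] = 10; t[19] = 25; t[20] = 35; t[21] = 12; t[22] = 47; t[23] = 11; t[24] = 10; t[25] = 21; t[26] = 31.
Since (t[25], t[26]) = (t[1], t[2]) = (21, 31) (two consecutive terms determine the rest), the sequence is periodic with period 24.
(7625 - 1) mod 24 = 16, so t[7625] = t[17] = 15.

15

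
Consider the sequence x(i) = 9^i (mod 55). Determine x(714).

16

Computing terms: x(1) = 9, x(2) = 26, x(3) = 14, x(4) = 16, x(5) = 34, x(6) = 31, x(7) = 4, x(8) = 36, x(9) = 49, x(10) = 1, x(11) = 9.
The sequence repeats with period 10.
(714 - 1) mod 10 = 3, so x(714) = x(4) = 16.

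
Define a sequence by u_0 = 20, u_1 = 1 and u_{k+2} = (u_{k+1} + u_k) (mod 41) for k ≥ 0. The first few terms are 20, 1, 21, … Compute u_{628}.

u_0 = 20, u_1 = 1, u_2 = 21, u_3 = 22, u_4 = 2, u_5 = 24, u_6 = 26, u_7 = 9, u_8 = 35, u_9 = 3, u_{10} = 38, u_{11} = 0, u_{12} = 38, u_{13} = 38, u_{14} = 35, u_{15} = 32, u_{16} = 26, u_{17} = 17, u_{18} = 2, u_{19} = 19, u_{20} = 21, u_{21} = 40, u_{22} = 20, u_{23} = 19, u_{24} = 39, u_{25} = 17, u_{26} = 15, u_{27} = 32, u_{28} = 6, u_{29} = 38, u_{30} = 3, u_{31} = 0, u_{32} = 3, u_{33} = 3, u_{34} = 6, u_{35} = 9, u_{36} = 15, u_{37} = 24, u_{38} = 39, u_{39} = 22, u_{40} = 20, u_{41} = 1.
The sequence repeats with period 40.
(628 - 0) mod 40 = 28, so u_{628} = u_{28} = 6.

6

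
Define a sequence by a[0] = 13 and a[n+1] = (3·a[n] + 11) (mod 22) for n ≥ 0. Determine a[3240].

13

Computing terms: a[0] = 13, a[1] = 6, a[2] = 7, a[3] = 10, a[4] = 19, a[5] = 2, a[6] = 17, a[7] = 18, a[8] = 21, a[9] = 8, a[10] = 13.
Since a[10] = a[0] = 13, the sequence is periodic with period 10.
(3240 - 0) mod 10 = 0, so a[3240] = a[0] = 13.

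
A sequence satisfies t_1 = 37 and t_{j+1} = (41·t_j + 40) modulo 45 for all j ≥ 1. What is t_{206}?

27

Listing terms: t_1 = 37; t_2 = 27; t_3 = 22; t_4 = 42; t_5 = 7; t_6 = 12; t_7 = 37.
Since t_7 = t_1 = 37, the sequence is periodic with period 6.
So t_{206} = t_{1 + ((206-1) mod 6)} = t_2 = 27.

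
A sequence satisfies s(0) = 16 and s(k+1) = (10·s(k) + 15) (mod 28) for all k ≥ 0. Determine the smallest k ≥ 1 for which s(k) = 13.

4

We have s(0) = 16,  s(1) = 7,  s(2) = 1,  s(3) = 25,  s(4) = 13,  s(5) = 5,  s(6) = 9,  s(7) = 21,  s(8) = 1.
Since s(8) = s(2) = 1, the sequence is eventually periodic: after a pre-period of length 2 it cycles with period 6.
The value 13 first appears (with k ≥ 1) at s(4).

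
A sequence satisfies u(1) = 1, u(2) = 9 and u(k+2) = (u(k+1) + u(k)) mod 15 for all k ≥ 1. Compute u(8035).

1

We have u(1) = 1, u(2) = 9, u(3) = 10, u(4) = 4, u(5) = 14, u(6) = 3, u(7) = 2, u(8) = 5, u(9) = 7, u(10) = 12, u(11) = 4, u(12) = 1, u(13) = 5, u(14) = 6, u(15) = 11, u(16) = 2, u(17) = 13, u(18) = 0, u(19) = 13, u(20) = 13, u(21) = 11, u(22) = 9, u(23) = 5, u(24) = 14, u(25) = 4, u(26) = 3, u(27) = 7, u(28) = 10, u(29) = 2, u(30) = 12, u(31) = 14, u(32) = 11, u(33) = 10, u(34) = 6, u(35) = 1, u(36) = 7, u(37) = 8, u(38) = 0, u(39) = 8, u(40) = 8, u(41) = 1, u(42) = 9.
The sequence repeats with period 40.
So u(8035) = u(1 + ((8035-1) mod 40)) = u(35) = 1.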